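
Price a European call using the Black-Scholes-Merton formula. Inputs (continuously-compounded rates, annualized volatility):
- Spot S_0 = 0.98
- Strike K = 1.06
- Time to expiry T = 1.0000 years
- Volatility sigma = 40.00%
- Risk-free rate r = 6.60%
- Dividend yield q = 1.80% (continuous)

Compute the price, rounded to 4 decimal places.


d1 = (ln(S/K) + (r - q + 0.5*sigma^2) * T) / (sigma * sqrt(T)) = 0.12382096
d2 = d1 - sigma * sqrt(T) = -0.27617904
exp(-rT) = 0.93613086; exp(-qT) = 0.98216103
C = S_0 * exp(-qT) * N(d1) - K * exp(-rT) * N(d2)
N(d1) = 0.54927148; N(d2) = 0.39120528
C = 0.9800 * 0.98216103 * 0.54927148 - 1.0600 * 0.93613086 * 0.39120528 = 0.1405

Answer: Price = 0.1405


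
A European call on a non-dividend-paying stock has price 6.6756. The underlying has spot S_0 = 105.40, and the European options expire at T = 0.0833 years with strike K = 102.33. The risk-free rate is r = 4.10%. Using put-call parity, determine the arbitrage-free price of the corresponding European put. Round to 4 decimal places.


Answer: Put price = 3.2567

Derivation:
Put-call parity: C - P = S_0 * exp(-qT) - K * exp(-rT).
S_0 * exp(-qT) = 105.4000 * 1.00000000 = 105.40000000
K * exp(-rT) = 102.3300 * 0.99659053 = 101.98110847
P = C - S*exp(-qT) + K*exp(-rT)
P = 6.6756 - 105.40000000 + 101.98110847 = 3.2567


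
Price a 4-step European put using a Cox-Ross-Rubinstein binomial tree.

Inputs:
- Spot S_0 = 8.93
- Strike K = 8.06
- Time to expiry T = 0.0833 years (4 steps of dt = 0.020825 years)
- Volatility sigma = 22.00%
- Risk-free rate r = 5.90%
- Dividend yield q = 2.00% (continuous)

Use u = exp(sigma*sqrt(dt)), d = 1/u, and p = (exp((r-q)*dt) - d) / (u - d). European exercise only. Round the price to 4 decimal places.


dt = T/N = 0.020825
u = exp(sigma*sqrt(dt)) = 1.032257; d = 1/u = 0.968751
p = (exp((r-q)*dt) - d) / (u - d) = 0.504858
Discount per step: exp(-r*dt) = 0.998772
Stock lattice S(k, i) with i counting down-moves:
  k=0: S(0,0) = 8.9300
  k=1: S(1,0) = 9.2181; S(1,1) = 8.6509
  k=2: S(2,0) = 9.5154; S(2,1) = 8.9300; S(2,2) = 8.3806
  k=3: S(3,0) = 9.8223; S(3,1) = 9.2181; S(3,2) = 8.6509; S(3,3) = 8.1187
  k=4: S(4,0) = 10.1392; S(4,1) = 9.5154; S(4,2) = 8.9300; S(4,3) = 8.3806; S(4,4) = 7.8650
Terminal payoffs V(N, i) = max(K - S_T, 0):
  V(4,0) = 0.000000; V(4,1) = 0.000000; V(4,2) = 0.000000; V(4,3) = 0.000000; V(4,4) = 0.194983
Backward induction: V(k, i) = exp(-r*dt) * [p * V(k+1, i) + (1-p) * V(k+1, i+1)].
  V(3,0) = exp(-r*dt) * [p*0.000000 + (1-p)*0.000000] = 0.000000
  V(3,1) = exp(-r*dt) * [p*0.000000 + (1-p)*0.000000] = 0.000000
  V(3,2) = exp(-r*dt) * [p*0.000000 + (1-p)*0.000000] = 0.000000
  V(3,3) = exp(-r*dt) * [p*0.000000 + (1-p)*0.194983] = 0.096426
  V(2,0) = exp(-r*dt) * [p*0.000000 + (1-p)*0.000000] = 0.000000
  V(2,1) = exp(-r*dt) * [p*0.000000 + (1-p)*0.000000] = 0.000000
  V(2,2) = exp(-r*dt) * [p*0.000000 + (1-p)*0.096426] = 0.047686
  V(1,0) = exp(-r*dt) * [p*0.000000 + (1-p)*0.000000] = 0.000000
  V(1,1) = exp(-r*dt) * [p*0.000000 + (1-p)*0.047686] = 0.023582
  V(0,0) = exp(-r*dt) * [p*0.000000 + (1-p)*0.023582] = 0.011662

Answer: Price = V(0,0) = 0.0117


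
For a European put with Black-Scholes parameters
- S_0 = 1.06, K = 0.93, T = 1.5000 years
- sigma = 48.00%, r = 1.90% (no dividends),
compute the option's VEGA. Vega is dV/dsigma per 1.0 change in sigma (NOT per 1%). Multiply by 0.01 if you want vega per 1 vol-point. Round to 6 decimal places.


d1 = 0.5649809345; d2 = -0.0228966037
phi(d1) = 0.3400916083; exp(-qT) = 1.0000000000; exp(-rT) = 0.9719022941
Vega = S * exp(-qT) * phi(d1) * sqrt(T) = 1.0600 * 1.0000000000 * 0.3400916083 * 1.2247448714 = 0.441517

Answer: Vega = 0.441517


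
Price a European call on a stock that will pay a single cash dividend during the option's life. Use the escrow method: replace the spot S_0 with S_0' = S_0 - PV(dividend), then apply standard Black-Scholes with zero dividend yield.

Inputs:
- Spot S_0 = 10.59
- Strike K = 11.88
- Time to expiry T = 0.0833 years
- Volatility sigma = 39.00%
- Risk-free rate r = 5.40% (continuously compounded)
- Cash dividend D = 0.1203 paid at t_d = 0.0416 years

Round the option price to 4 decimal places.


Answer: Price = 0.0889

Derivation:
PV(D) = D * exp(-r * t_d) = 0.1203 * 0.99775612 = 0.12003006
S_0' = S_0 - PV(D) = 10.5900 - 0.12003006 = 10.46996994
d1 = (ln(S_0'/K) + (r + sigma^2/2)*T) / (sigma*sqrt(T)) = -1.02621883
d2 = d1 - sigma*sqrt(T) = -1.13877961
exp(-rT) = 0.99551190
N(d1) = 0.15239422; N(d2) = 0.12739754
C = S_0' * N(d1) - K * exp(-rT) * N(d2) = 10.46996994 * 0.15239422 - 11.8800 * 0.99551190 * 0.12739754 = 0.0889


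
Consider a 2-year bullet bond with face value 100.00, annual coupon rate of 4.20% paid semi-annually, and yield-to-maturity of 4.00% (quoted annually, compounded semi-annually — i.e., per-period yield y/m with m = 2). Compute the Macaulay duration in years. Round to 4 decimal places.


Answer: Macaulay duration = 1.9393 years

Derivation:
Coupon per period c = face * coupon_rate / m = 2.100000
Periods per year m = 2; per-period yield y/m = 0.020000
Number of cashflows N = 4
Cashflows (t years, CF_t, discount factor 1/(1+y/m)^(m*t), PV):
  t = 0.5000: CF_t = 2.100000, DF = 0.980392, PV = 2.058824
  t = 1.0000: CF_t = 2.100000, DF = 0.961169, PV = 2.018454
  t = 1.5000: CF_t = 2.100000, DF = 0.942322, PV = 1.978877
  t = 2.0000: CF_t = 102.100000, DF = 0.923845, PV = 94.324618
Price P = sum_t PV_t = 100.380773
Macaulay numerator sum_t t * PV_t:
  t * PV_t at t = 0.5000: 1.029412
  t * PV_t at t = 1.0000: 2.018454
  t * PV_t at t = 1.5000: 2.968315
  t * PV_t at t = 2.0000: 188.649236
Macaulay duration D = (sum_t t * PV_t) / P = 194.665418 / 100.380773 = 1.939270


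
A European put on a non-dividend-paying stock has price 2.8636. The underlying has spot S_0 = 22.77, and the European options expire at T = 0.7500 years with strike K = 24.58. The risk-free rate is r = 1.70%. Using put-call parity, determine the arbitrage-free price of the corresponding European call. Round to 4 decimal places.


Put-call parity: C - P = S_0 * exp(-qT) - K * exp(-rT).
S_0 * exp(-qT) = 22.7700 * 1.00000000 = 22.77000000
K * exp(-rT) = 24.5800 * 0.98733094 = 24.26859443
C = P + S*exp(-qT) - K*exp(-rT)
C = 2.8636 + 22.77000000 - 24.26859443 = 1.3650

Answer: Call price = 1.3650


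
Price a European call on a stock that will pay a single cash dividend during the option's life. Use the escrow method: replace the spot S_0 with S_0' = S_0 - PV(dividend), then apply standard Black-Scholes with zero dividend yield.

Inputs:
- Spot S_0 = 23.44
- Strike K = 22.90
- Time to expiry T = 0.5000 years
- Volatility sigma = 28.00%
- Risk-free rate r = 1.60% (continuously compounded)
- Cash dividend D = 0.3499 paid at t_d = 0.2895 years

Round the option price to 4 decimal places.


Answer: Price = 1.9994

Derivation:
PV(D) = D * exp(-r * t_d) = 0.3499 * 0.99537871 = 0.34828301
S_0' = S_0 - PV(D) = 23.4400 - 0.34828301 = 23.09171699
d1 = (ln(S_0'/K) + (r + sigma^2/2)*T) / (sigma*sqrt(T)) = 0.18150962
d2 = d1 - sigma*sqrt(T) = -0.01648028
exp(-rT) = 0.99203191
N(d1) = 0.57201621; N(d2) = 0.49342562
C = S_0' * N(d1) - K * exp(-rT) * N(d2) = 23.09171699 * 0.57201621 - 22.9000 * 0.99203191 * 0.49342562 = 1.9994


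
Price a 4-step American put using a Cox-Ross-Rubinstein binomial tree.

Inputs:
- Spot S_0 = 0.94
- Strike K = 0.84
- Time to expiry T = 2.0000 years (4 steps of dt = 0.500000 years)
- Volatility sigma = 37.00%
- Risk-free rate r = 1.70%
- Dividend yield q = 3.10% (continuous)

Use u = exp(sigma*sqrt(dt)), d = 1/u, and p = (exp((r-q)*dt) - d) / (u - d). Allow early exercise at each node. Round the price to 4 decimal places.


Answer: Price = V(0,0) = 0.1444

Derivation:
dt = T/N = 0.500000
u = exp(sigma*sqrt(dt)) = 1.299045; d = 1/u = 0.769796
p = (exp((r-q)*dt) - d) / (u - d) = 0.421783
Discount per step: exp(-r*dt) = 0.991536
Stock lattice S(k, i) with i counting down-moves:
  k=0: S(0,0) = 0.9400
  k=1: S(1,0) = 1.2211; S(1,1) = 0.7236
  k=2: S(2,0) = 1.5863; S(2,1) = 0.9400; S(2,2) = 0.5570
  k=3: S(3,0) = 2.0606; S(3,1) = 1.2211; S(3,2) = 0.7236; S(3,3) = 0.4288
  k=4: S(4,0) = 2.6769; S(4,1) = 1.5863; S(4,2) = 0.9400; S(4,3) = 0.5570; S(4,4) = 0.3301
Terminal payoffs V(N, i) = max(K - S_T, 0):
  V(4,0) = 0.000000; V(4,1) = 0.000000; V(4,2) = 0.000000; V(4,3) = 0.282969; V(4,4) = 0.509911
Backward induction: V(k, i) = exp(-r*dt) * [p * V(k+1, i) + (1-p) * V(k+1, i+1)]; then take max(V_cont, immediate exercise) for American.
  V(3,0) = exp(-r*dt) * [p*0.000000 + (1-p)*0.000000] = 0.000000; exercise = 0.000000; V(3,0) = max -> 0.000000
  V(3,1) = exp(-r*dt) * [p*0.000000 + (1-p)*0.000000] = 0.000000; exercise = 0.000000; V(3,1) = max -> 0.000000
  V(3,2) = exp(-r*dt) * [p*0.000000 + (1-p)*0.282969] = 0.162233; exercise = 0.116392; V(3,2) = max -> 0.162233
  V(3,3) = exp(-r*dt) * [p*0.282969 + (1-p)*0.509911] = 0.410685; exercise = 0.411200; V(3,3) = max -> 0.411200
  V(2,0) = exp(-r*dt) * [p*0.000000 + (1-p)*0.000000] = 0.000000; exercise = 0.000000; V(2,0) = max -> 0.000000
  V(2,1) = exp(-r*dt) * [p*0.000000 + (1-p)*0.162233] = 0.093012; exercise = 0.000000; V(2,1) = max -> 0.093012
  V(2,2) = exp(-r*dt) * [p*0.162233 + (1-p)*0.411200] = 0.303598; exercise = 0.282969; V(2,2) = max -> 0.303598
  V(1,0) = exp(-r*dt) * [p*0.000000 + (1-p)*0.093012] = 0.053326; exercise = 0.000000; V(1,0) = max -> 0.053326
  V(1,1) = exp(-r*dt) * [p*0.093012 + (1-p)*0.303598] = 0.212958; exercise = 0.116392; V(1,1) = max -> 0.212958
  V(0,0) = exp(-r*dt) * [p*0.053326 + (1-p)*0.212958] = 0.144395; exercise = 0.000000; V(0,0) = max -> 0.144395


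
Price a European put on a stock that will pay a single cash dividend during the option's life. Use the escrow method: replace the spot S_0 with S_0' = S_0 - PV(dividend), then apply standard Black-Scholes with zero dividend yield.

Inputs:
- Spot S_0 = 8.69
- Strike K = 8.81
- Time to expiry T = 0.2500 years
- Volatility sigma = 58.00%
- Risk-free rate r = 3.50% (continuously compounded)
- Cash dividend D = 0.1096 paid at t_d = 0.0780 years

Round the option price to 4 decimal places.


PV(D) = D * exp(-r * t_d) = 0.1096 * 0.99727372 = 0.10930120
S_0' = S_0 - PV(D) = 8.6900 - 0.10930120 = 8.58069880
d1 = (ln(S_0'/K) + (r + sigma^2/2)*T) / (sigma*sqrt(T)) = 0.08423419
d2 = d1 - sigma*sqrt(T) = -0.20576581
exp(-rT) = 0.99128817
N(-d1) = 0.46643512; N(-d2) = 0.58151307
P = K * exp(-rT) * N(-d2) - S_0' * N(-d1) = 8.8100 * 0.99128817 * 0.58151307 - 8.58069880 * 0.46643512 = 1.0762

Answer: Price = 1.0762


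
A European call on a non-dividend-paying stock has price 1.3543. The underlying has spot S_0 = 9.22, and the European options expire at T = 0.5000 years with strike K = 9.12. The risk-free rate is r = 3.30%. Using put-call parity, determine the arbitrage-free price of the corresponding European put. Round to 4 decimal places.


Answer: Put price = 1.1051

Derivation:
Put-call parity: C - P = S_0 * exp(-qT) - K * exp(-rT).
S_0 * exp(-qT) = 9.2200 * 1.00000000 = 9.22000000
K * exp(-rT) = 9.1200 * 0.98363538 = 8.97075466
P = C - S*exp(-qT) + K*exp(-rT)
P = 1.3543 - 9.22000000 + 8.97075466 = 1.1051


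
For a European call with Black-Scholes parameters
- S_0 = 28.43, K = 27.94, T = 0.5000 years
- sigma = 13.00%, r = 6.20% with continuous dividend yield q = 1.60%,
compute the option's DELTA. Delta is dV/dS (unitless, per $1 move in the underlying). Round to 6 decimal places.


d1 = 0.4852990439; d2 = 0.3933751624
phi(d1) = 0.3546243871; exp(-qT) = 0.9920319148; exp(-rT) = 0.9694755731
N(d1) = 0.6862678832
Delta = exp(-qT) * N(d1) = 0.9920319148 * 0.6862678832 = 0.680800

Answer: Delta = 0.680800


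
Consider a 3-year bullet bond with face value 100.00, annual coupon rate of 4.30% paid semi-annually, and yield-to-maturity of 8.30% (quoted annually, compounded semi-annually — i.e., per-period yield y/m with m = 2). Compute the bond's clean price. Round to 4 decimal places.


Answer: Price = 89.5667

Derivation:
Coupon per period c = face * coupon_rate / m = 2.150000
Periods per year m = 2; per-period yield y/m = 0.041500
Number of cashflows N = 6
Cashflows (t years, CF_t, discount factor 1/(1+y/m)^(m*t), PV):
  t = 0.5000: CF_t = 2.150000, DF = 0.960154, PV = 2.064330
  t = 1.0000: CF_t = 2.150000, DF = 0.921895, PV = 1.982074
  t = 1.5000: CF_t = 2.150000, DF = 0.885161, PV = 1.903096
  t = 2.0000: CF_t = 2.150000, DF = 0.849890, PV = 1.827264
  t = 2.5000: CF_t = 2.150000, DF = 0.816025, PV = 1.754454
  t = 3.0000: CF_t = 102.150000, DF = 0.783510, PV = 80.035512
Price P = sum_t PV_t = 89.566731


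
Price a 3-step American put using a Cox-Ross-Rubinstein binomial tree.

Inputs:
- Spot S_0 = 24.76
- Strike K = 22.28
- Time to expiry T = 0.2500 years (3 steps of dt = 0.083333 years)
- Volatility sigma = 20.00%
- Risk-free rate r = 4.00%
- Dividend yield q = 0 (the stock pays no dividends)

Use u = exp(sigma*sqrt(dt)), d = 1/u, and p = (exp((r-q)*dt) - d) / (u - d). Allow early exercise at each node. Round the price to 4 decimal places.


Answer: Price = V(0,0) = 0.1652

Derivation:
dt = T/N = 0.083333
u = exp(sigma*sqrt(dt)) = 1.059434; d = 1/u = 0.943900
p = (exp((r-q)*dt) - d) / (u - d) = 0.514470
Discount per step: exp(-r*dt) = 0.996672
Stock lattice S(k, i) with i counting down-moves:
  k=0: S(0,0) = 24.7600
  k=1: S(1,0) = 26.2316; S(1,1) = 23.3710
  k=2: S(2,0) = 27.7906; S(2,1) = 24.7600; S(2,2) = 22.0599
  k=3: S(3,0) = 29.4424; S(3,1) = 26.2316; S(3,2) = 23.3710; S(3,3) = 20.8223
Terminal payoffs V(N, i) = max(K - S_T, 0):
  V(3,0) = 0.000000; V(3,1) = 0.000000; V(3,2) = 0.000000; V(3,3) = 1.457703
Backward induction: V(k, i) = exp(-r*dt) * [p * V(k+1, i) + (1-p) * V(k+1, i+1)]; then take max(V_cont, immediate exercise) for American.
  V(2,0) = exp(-r*dt) * [p*0.000000 + (1-p)*0.000000] = 0.000000; exercise = 0.000000; V(2,0) = max -> 0.000000
  V(2,1) = exp(-r*dt) * [p*0.000000 + (1-p)*0.000000] = 0.000000; exercise = 0.000000; V(2,1) = max -> 0.000000
  V(2,2) = exp(-r*dt) * [p*0.000000 + (1-p)*1.457703] = 0.705404; exercise = 0.220146; V(2,2) = max -> 0.705404
  V(1,0) = exp(-r*dt) * [p*0.000000 + (1-p)*0.000000] = 0.000000; exercise = 0.000000; V(1,0) = max -> 0.000000
  V(1,1) = exp(-r*dt) * [p*0.000000 + (1-p)*0.705404] = 0.341355; exercise = 0.000000; V(1,1) = max -> 0.341355
  V(0,0) = exp(-r*dt) * [p*0.000000 + (1-p)*0.341355] = 0.165187; exercise = 0.000000; V(0,0) = max -> 0.165187


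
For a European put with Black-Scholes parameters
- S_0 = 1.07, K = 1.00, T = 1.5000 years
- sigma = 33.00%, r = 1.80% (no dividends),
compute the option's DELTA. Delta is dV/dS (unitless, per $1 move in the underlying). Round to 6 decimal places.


Answer: Delta = -0.331313

Derivation:
d1 = 0.4362903669; d2 = 0.0321245594
phi(d1) = 0.3627239598; exp(-qT) = 1.0000000000; exp(-rT) = 0.9733612415
N(-d1) = 0.3313130351
Delta = -exp(-qT) * N(-d1) = -1.0000000000 * 0.3313130351 = -0.331313


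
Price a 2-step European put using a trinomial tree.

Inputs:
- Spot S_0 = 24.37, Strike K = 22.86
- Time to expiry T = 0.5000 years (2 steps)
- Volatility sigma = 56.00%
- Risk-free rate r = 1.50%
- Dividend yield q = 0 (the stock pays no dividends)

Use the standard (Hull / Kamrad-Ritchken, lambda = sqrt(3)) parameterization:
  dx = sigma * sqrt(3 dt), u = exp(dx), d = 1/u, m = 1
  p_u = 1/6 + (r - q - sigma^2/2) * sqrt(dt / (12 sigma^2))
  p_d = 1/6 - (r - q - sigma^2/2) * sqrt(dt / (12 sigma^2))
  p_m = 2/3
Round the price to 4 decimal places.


Answer: Price = V(0,0) = 2.6708

Derivation:
dt = T/N = 0.250000; dx = sigma*sqrt(3*dt) = 0.484974
u = exp(dx) = 1.624133; d = 1/u = 0.615713
p_u = 0.130118, p_m = 0.666667, p_d = 0.203215
Discount per step: exp(-r*dt) = 0.996257
Stock lattice S(k, j) with j the centered position index:
  k=0: S(0,+0) = 24.3700
  k=1: S(1,-1) = 15.0049; S(1,+0) = 24.3700; S(1,+1) = 39.5801
  k=2: S(2,-2) = 9.2387; S(2,-1) = 15.0049; S(2,+0) = 24.3700; S(2,+1) = 39.5801; S(2,+2) = 64.2834
Terminal payoffs V(N, j) = max(K - S_T, 0):
  V(2,-2) = 13.621270; V(2,-1) = 7.855073; V(2,+0) = 0.000000; V(2,+1) = 0.000000; V(2,+2) = 0.000000
Backward induction: V(k, j) = exp(-r*dt) * [p_u * V(k+1, j+1) + p_m * V(k+1, j) + p_d * V(k+1, j-1)]
  V(1,-1) = exp(-r*dt) * [p_u*0.000000 + p_m*7.855073 + p_d*13.621270] = 7.974800
  V(1,+0) = exp(-r*dt) * [p_u*0.000000 + p_m*0.000000 + p_d*7.855073] = 1.590294
  V(1,+1) = exp(-r*dt) * [p_u*0.000000 + p_m*0.000000 + p_d*0.000000] = 0.000000
  V(0,+0) = exp(-r*dt) * [p_u*0.000000 + p_m*1.590294 + p_d*7.974800] = 2.670761


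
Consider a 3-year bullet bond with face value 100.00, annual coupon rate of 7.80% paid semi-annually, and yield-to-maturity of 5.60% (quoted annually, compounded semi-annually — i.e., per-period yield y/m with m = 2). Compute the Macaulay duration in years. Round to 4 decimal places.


Answer: Macaulay duration = 2.7411 years

Derivation:
Coupon per period c = face * coupon_rate / m = 3.900000
Periods per year m = 2; per-period yield y/m = 0.028000
Number of cashflows N = 6
Cashflows (t years, CF_t, discount factor 1/(1+y/m)^(m*t), PV):
  t = 0.5000: CF_t = 3.900000, DF = 0.972763, PV = 3.793774
  t = 1.0000: CF_t = 3.900000, DF = 0.946267, PV = 3.690442
  t = 1.5000: CF_t = 3.900000, DF = 0.920493, PV = 3.589924
  t = 2.0000: CF_t = 3.900000, DF = 0.895422, PV = 3.492144
  t = 2.5000: CF_t = 3.900000, DF = 0.871033, PV = 3.397027
  t = 3.0000: CF_t = 103.900000, DF = 0.847308, PV = 88.035302
Price P = sum_t PV_t = 105.998614
Macaulay numerator sum_t t * PV_t:
  t * PV_t at t = 0.5000: 1.896887
  t * PV_t at t = 1.0000: 3.690442
  t * PV_t at t = 1.5000: 5.384886
  t * PV_t at t = 2.0000: 6.984288
  t * PV_t at t = 2.5000: 8.492568
  t * PV_t at t = 3.0000: 264.105907
Macaulay duration D = (sum_t t * PV_t) / P = 290.554978 / 105.998614 = 2.741121


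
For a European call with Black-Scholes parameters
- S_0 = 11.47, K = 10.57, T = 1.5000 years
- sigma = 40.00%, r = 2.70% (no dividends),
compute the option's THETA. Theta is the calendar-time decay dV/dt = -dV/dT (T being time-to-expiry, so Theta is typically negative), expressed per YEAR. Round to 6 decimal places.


d1 = 0.4944195663; d2 = 0.0045216177
phi(d1) = 0.3530435400; exp(-qT) = 1.0000000000; exp(-rT) = 0.9603091645
Theta = -S*exp(-qT)*phi(d1)*sigma/(2*sqrt(T)) - r*K*exp(-rT)*N(d2) + q*S*exp(-qT)*N(d1)
N(d1) = 0.6894950508; N(d2) = 0.5018038583; sqrt(T) = 1.2247448714
Term 1 = -11.4700 * 1.0000000000 * 0.3530435400 * 0.4000 / (2 * 1.2247448714) = -0.6612657866
Term 2 = -0.0270 * 10.5700 * 0.9603091645 * 0.5018038583 = -0.1375256864
Term 3 = 0 (no dividend yield, q = 0)
Theta = -0.6612657866 + (-0.1375256864) + (0.0000000000) = -0.798791

Answer: Theta = -0.798791


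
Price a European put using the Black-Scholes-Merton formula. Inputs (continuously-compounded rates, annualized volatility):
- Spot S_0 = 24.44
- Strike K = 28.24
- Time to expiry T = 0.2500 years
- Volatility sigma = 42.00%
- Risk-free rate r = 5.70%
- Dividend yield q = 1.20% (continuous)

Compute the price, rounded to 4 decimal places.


Answer: Price = 4.3428

Derivation:
d1 = (ln(S/K) + (r - q + 0.5*sigma^2) * T) / (sigma * sqrt(T)) = -0.52961085
d2 = d1 - sigma * sqrt(T) = -0.73961085
exp(-rT) = 0.98585105; exp(-qT) = 0.99700450
P = K * exp(-rT) * N(-d2) - S_0 * exp(-qT) * N(-d1)
N(-d1) = 0.70180911; N(-d2) = 0.77023192
P = 28.2400 * 0.98585105 * 0.77023192 - 24.4400 * 0.99700450 * 0.70180911 = 4.3428


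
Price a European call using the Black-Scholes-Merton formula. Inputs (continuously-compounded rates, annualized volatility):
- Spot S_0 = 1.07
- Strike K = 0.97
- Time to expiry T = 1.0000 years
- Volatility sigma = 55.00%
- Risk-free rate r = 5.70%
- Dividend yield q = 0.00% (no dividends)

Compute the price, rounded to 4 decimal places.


d1 = (ln(S/K) + (r - q + 0.5*sigma^2) * T) / (sigma * sqrt(T)) = 0.55703247
d2 = d1 - sigma * sqrt(T) = 0.00703247
exp(-rT) = 0.94459407; exp(-qT) = 1.00000000
C = S_0 * exp(-qT) * N(d1) - K * exp(-rT) * N(d2)
N(d1) = 0.71124738; N(d2) = 0.50280552
C = 1.0700 * 1.00000000 * 0.71124738 - 0.9700 * 0.94459407 * 0.50280552 = 0.3003

Answer: Price = 0.3003


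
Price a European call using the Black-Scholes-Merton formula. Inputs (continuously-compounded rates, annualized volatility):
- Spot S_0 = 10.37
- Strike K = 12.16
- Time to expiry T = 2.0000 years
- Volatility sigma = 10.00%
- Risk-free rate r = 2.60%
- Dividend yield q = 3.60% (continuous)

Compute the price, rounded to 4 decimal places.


d1 = (ln(S/K) + (r - q + 0.5*sigma^2) * T) / (sigma * sqrt(T)) = -1.19667113
d2 = d1 - sigma * sqrt(T) = -1.33809249
exp(-rT) = 0.94932887; exp(-qT) = 0.93053090
C = S_0 * exp(-qT) * N(d1) - K * exp(-rT) * N(d2)
N(d1) = 0.11571738; N(d2) = 0.09043314
C = 10.3700 * 0.93053090 * 0.11571738 - 12.1600 * 0.94932887 * 0.09043314 = 0.0727

Answer: Price = 0.0727


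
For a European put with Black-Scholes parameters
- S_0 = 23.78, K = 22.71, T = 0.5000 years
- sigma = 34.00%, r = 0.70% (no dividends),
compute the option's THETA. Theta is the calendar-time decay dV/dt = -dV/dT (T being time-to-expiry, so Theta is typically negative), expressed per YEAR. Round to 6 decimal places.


d1 = 0.3262654542; d2 = 0.0858491486
phi(d1) = 0.3782639273; exp(-qT) = 1.0000000000; exp(-rT) = 0.9965061179
Theta = -S*exp(-qT)*phi(d1)*sigma/(2*sqrt(T)) + r*K*exp(-rT)*N(-d2) - q*S*exp(-qT)*N(-d1)
N(-d1) = 0.3721117615; N(-d2) = 0.4657931679; sqrt(T) = 0.7071067812
Term 1 = -23.7800 * 1.0000000000 * 0.3782639273 * 0.3400 / (2 * 0.7071067812) = -2.1625726031
Term 2 = 0.0070 * 22.7100 * 0.9965061179 * 0.4657931679 = 0.0737884279
Term 3 = 0 (no dividend yield, q = 0)
Theta = -2.1625726031 + (0.0737884279) + (0.0000000000) = -2.088784

Answer: Theta = -2.088784


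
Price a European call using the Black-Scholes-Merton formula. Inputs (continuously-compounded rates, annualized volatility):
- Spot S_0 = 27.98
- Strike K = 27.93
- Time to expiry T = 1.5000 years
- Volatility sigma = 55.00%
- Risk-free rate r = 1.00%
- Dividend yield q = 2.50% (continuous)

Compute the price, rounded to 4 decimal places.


Answer: Price = 6.9034

Derivation:
d1 = (ln(S/K) + (r - q + 0.5*sigma^2) * T) / (sigma * sqrt(T)) = 0.30605794
d2 = d1 - sigma * sqrt(T) = -0.36755174
exp(-rT) = 0.98511194; exp(-qT) = 0.96319442
C = S_0 * exp(-qT) * N(d1) - K * exp(-rT) * N(d2)
N(d1) = 0.62021973; N(d2) = 0.35660375
C = 27.9800 * 0.96319442 * 0.62021973 - 27.9300 * 0.98511194 * 0.35660375 = 6.9034


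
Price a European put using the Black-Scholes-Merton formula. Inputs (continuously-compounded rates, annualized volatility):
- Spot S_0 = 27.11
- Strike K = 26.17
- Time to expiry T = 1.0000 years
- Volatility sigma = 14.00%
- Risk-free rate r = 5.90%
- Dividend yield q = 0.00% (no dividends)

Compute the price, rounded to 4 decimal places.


d1 = (ln(S/K) + (r - q + 0.5*sigma^2) * T) / (sigma * sqrt(T)) = 0.74349248
d2 = d1 - sigma * sqrt(T) = 0.60349248
exp(-rT) = 0.94270677; exp(-qT) = 1.00000000
P = K * exp(-rT) * N(-d2) - S_0 * exp(-qT) * N(-d1)
N(-d1) = 0.22859179; N(-d2) = 0.27309056
P = 26.1700 * 0.94270677 * 0.27309056 - 27.1100 * 1.00000000 * 0.22859179 = 0.5402

Answer: Price = 0.5402


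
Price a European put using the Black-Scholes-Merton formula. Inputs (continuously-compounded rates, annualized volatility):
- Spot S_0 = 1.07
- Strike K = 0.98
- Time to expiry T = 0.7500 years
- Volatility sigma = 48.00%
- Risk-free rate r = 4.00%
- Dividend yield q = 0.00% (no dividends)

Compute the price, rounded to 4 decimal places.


Answer: Price = 0.1134

Derivation:
d1 = (ln(S/K) + (r - q + 0.5*sigma^2) * T) / (sigma * sqrt(T)) = 0.49137645
d2 = d1 - sigma * sqrt(T) = 0.07568426
exp(-rT) = 0.97044553; exp(-qT) = 1.00000000
P = K * exp(-rT) * N(-d2) - S_0 * exp(-qT) * N(-d1)
N(-d1) = 0.31158011; N(-d2) = 0.46983515
P = 0.9800 * 0.97044553 * 0.46983515 - 1.0700 * 1.00000000 * 0.31158011 = 0.1134


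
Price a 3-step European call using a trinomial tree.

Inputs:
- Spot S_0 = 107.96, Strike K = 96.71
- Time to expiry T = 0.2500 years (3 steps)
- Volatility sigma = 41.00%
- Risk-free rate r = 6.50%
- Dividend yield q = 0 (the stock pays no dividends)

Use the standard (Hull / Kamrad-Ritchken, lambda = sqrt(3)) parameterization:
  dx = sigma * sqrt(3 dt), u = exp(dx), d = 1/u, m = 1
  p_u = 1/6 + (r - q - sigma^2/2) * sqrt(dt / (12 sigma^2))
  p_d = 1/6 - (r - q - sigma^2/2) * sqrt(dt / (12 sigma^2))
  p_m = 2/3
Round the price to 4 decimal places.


Answer: Price = V(0,0) = 16.5122

Derivation:
dt = T/N = 0.083333; dx = sigma*sqrt(3*dt) = 0.205000
u = exp(dx) = 1.227525; d = 1/u = 0.814647
p_u = 0.162795, p_m = 0.666667, p_d = 0.170539
Discount per step: exp(-r*dt) = 0.994598
Stock lattice S(k, j) with j the centered position index:
  k=0: S(0,+0) = 107.9600
  k=1: S(1,-1) = 87.9493; S(1,+0) = 107.9600; S(1,+1) = 132.5236
  k=2: S(2,-2) = 71.6477; S(2,-1) = 87.9493; S(2,+0) = 107.9600; S(2,+1) = 132.5236; S(2,+2) = 162.6760
  k=3: S(3,-3) = 58.3676; S(3,-2) = 71.6477; S(3,-1) = 87.9493; S(3,+0) = 107.9600; S(3,+1) = 132.5236; S(3,+2) = 162.6760; S(3,+3) = 199.6889
Terminal payoffs V(N, j) = max(S_T - K, 0):
  V(3,-3) = 0.000000; V(3,-2) = 0.000000; V(3,-1) = 0.000000; V(3,+0) = 11.250000; V(3,+1) = 35.813606; V(3,+2) = 65.966048; V(3,+3) = 102.978926
Backward induction: V(k, j) = exp(-r*dt) * [p_u * V(k+1, j+1) + p_m * V(k+1, j) + p_d * V(k+1, j-1)]
  V(2,-2) = exp(-r*dt) * [p_u*0.000000 + p_m*0.000000 + p_d*0.000000] = 0.000000
  V(2,-1) = exp(-r*dt) * [p_u*11.250000 + p_m*0.000000 + p_d*0.000000] = 1.821547
  V(2,+0) = exp(-r*dt) * [p_u*35.813606 + p_m*11.250000 + p_d*0.000000] = 13.258255
  V(2,+1) = exp(-r*dt) * [p_u*65.966048 + p_m*35.813606 + p_d*11.250000] = 36.335868
  V(2,+2) = exp(-r*dt) * [p_u*102.978926 + p_m*65.966048 + p_d*35.813606] = 66.488271
  V(1,-1) = exp(-r*dt) * [p_u*13.258255 + p_m*1.821547 + p_d*0.000000] = 3.354519
  V(1,+0) = exp(-r*dt) * [p_u*36.335868 + p_m*13.258255 + p_d*1.821547] = 14.983388
  V(1,+1) = exp(-r*dt) * [p_u*66.488271 + p_m*36.335868 + p_d*13.258255] = 37.107352
  V(0,+0) = exp(-r*dt) * [p_u*37.107352 + p_m*14.983388 + p_d*3.354519] = 16.512197


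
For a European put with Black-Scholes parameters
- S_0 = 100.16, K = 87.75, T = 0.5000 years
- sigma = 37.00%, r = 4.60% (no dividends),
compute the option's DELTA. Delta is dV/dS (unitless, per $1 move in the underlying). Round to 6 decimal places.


d1 = 0.7243144923; d2 = 0.4626849832
phi(d1) = 0.3068935681; exp(-qT) = 1.0000000000; exp(-rT) = 0.9772624838
N(-d1) = 0.2344363409
Delta = -exp(-qT) * N(-d1) = -1.0000000000 * 0.2344363409 = -0.234436

Answer: Delta = -0.234436


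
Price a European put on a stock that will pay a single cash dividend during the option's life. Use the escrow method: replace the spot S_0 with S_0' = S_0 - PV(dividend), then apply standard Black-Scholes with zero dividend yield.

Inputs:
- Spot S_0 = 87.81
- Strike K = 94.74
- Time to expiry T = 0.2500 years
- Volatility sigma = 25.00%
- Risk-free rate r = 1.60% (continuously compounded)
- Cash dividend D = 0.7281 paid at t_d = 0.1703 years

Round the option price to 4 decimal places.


PV(D) = D * exp(-r * t_d) = 0.7281 * 0.99727891 = 0.72611877
S_0' = S_0 - PV(D) = 87.8100 - 0.72611877 = 87.08388123
d1 = (ln(S_0'/K) + (r + sigma^2/2)*T) / (sigma*sqrt(T)) = -0.57961593
d2 = d1 - sigma*sqrt(T) = -0.70461593
exp(-rT) = 0.99600799
N(-d1) = 0.71891318; N(-d2) = 0.75947536
P = K * exp(-rT) * N(-d2) - S_0' * N(-d1) = 94.7400 * 0.99600799 * 0.75947536 - 87.08388123 * 0.71891318 = 9.0597

Answer: Price = 9.0597


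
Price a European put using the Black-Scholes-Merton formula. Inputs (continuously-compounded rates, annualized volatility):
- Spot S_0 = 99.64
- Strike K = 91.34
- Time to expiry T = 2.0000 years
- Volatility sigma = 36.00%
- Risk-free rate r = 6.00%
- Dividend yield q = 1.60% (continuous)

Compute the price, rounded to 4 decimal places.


d1 = (ln(S/K) + (r - q + 0.5*sigma^2) * T) / (sigma * sqrt(T)) = 0.59824157
d2 = d1 - sigma * sqrt(T) = 0.08912469
exp(-rT) = 0.88692044; exp(-qT) = 0.96850658
P = K * exp(-rT) * N(-d2) - S_0 * exp(-qT) * N(-d1)
N(-d1) = 0.27483938; N(-d2) = 0.46449141
P = 91.3400 * 0.88692044 * 0.46449141 - 99.6400 * 0.96850658 * 0.27483938 = 11.1065

Answer: Price = 11.1065


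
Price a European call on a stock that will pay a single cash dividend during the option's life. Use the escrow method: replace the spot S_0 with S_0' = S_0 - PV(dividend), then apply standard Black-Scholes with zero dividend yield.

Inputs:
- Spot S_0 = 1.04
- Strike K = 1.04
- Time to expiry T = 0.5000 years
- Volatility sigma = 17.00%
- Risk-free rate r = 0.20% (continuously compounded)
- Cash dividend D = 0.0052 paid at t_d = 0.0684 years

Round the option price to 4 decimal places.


PV(D) = D * exp(-r * t_d) = 0.0052 * 0.99986321 = 0.00519929
S_0' = S_0 - PV(D) = 1.0400 - 0.00519929 = 1.03480071
d1 = (ln(S_0'/K) + (r + sigma^2/2)*T) / (sigma*sqrt(T)) = 0.02672985
d2 = d1 - sigma*sqrt(T) = -0.09347831
exp(-rT) = 0.99900050
N(d1) = 0.51066240; N(d2) = 0.46276179
C = S_0' * N(d1) - K * exp(-rT) * N(d2) = 1.03480071 * 0.51066240 - 1.0400 * 0.99900050 * 0.46276179 = 0.0476

Answer: Price = 0.0476


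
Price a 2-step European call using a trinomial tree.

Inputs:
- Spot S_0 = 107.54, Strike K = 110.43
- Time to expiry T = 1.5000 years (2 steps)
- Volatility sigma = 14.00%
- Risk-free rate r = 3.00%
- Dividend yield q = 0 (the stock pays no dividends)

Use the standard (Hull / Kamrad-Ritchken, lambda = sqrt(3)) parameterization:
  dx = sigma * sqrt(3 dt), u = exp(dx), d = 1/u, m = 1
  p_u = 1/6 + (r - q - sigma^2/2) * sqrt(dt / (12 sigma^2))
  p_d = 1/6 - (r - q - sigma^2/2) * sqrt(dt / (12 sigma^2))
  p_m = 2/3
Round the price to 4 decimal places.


dt = T/N = 0.750000; dx = sigma*sqrt(3*dt) = 0.210000
u = exp(dx) = 1.233678; d = 1/u = 0.810584
p_u = 0.202738, p_m = 0.666667, p_d = 0.130595
Discount per step: exp(-r*dt) = 0.977751
Stock lattice S(k, j) with j the centered position index:
  k=0: S(0,+0) = 107.5400
  k=1: S(1,-1) = 87.1702; S(1,+0) = 107.5400; S(1,+1) = 132.6697
  k=2: S(2,-2) = 70.6588; S(2,-1) = 87.1702; S(2,+0) = 107.5400; S(2,+1) = 132.6697; S(2,+2) = 163.6717
Terminal payoffs V(N, j) = max(S_T - K, 0):
  V(2,-2) = 0.000000; V(2,-1) = 0.000000; V(2,+0) = 0.000000; V(2,+1) = 22.239739; V(2,+2) = 53.241746
Backward induction: V(k, j) = exp(-r*dt) * [p_u * V(k+1, j+1) + p_m * V(k+1, j) + p_d * V(k+1, j-1)]
  V(1,-1) = exp(-r*dt) * [p_u*0.000000 + p_m*0.000000 + p_d*0.000000] = 0.000000
  V(1,+0) = exp(-r*dt) * [p_u*22.239739 + p_m*0.000000 + p_d*0.000000] = 4.408526
  V(1,+1) = exp(-r*dt) * [p_u*53.241746 + p_m*22.239739 + p_d*0.000000] = 25.050595
  V(0,+0) = exp(-r*dt) * [p_u*25.050595 + p_m*4.408526 + p_d*0.000000] = 7.839343

Answer: Price = V(0,0) = 7.8393


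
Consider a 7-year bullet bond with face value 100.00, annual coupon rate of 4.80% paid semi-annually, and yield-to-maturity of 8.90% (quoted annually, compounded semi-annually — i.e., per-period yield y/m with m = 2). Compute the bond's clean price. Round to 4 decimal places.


Answer: Price = 78.9750

Derivation:
Coupon per period c = face * coupon_rate / m = 2.400000
Periods per year m = 2; per-period yield y/m = 0.044500
Number of cashflows N = 14
Cashflows (t years, CF_t, discount factor 1/(1+y/m)^(m*t), PV):
  t = 0.5000: CF_t = 2.400000, DF = 0.957396, PV = 2.297750
  t = 1.0000: CF_t = 2.400000, DF = 0.916607, PV = 2.199857
  t = 1.5000: CF_t = 2.400000, DF = 0.877556, PV = 2.106134
  t = 2.0000: CF_t = 2.400000, DF = 0.840168, PV = 2.016404
  t = 2.5000: CF_t = 2.400000, DF = 0.804374, PV = 1.930497
  t = 3.0000: CF_t = 2.400000, DF = 0.770104, PV = 1.848249
  t = 3.5000: CF_t = 2.400000, DF = 0.737294, PV = 1.769506
  t = 4.0000: CF_t = 2.400000, DF = 0.705883, PV = 1.694118
  t = 4.5000: CF_t = 2.400000, DF = 0.675809, PV = 1.621942
  t = 5.0000: CF_t = 2.400000, DF = 0.647017, PV = 1.552840
  t = 5.5000: CF_t = 2.400000, DF = 0.619451, PV = 1.486683
  t = 6.0000: CF_t = 2.400000, DF = 0.593060, PV = 1.423344
  t = 6.5000: CF_t = 2.400000, DF = 0.567793, PV = 1.362704
  t = 7.0000: CF_t = 102.400000, DF = 0.543603, PV = 55.664939
Price P = sum_t PV_t = 78.974966


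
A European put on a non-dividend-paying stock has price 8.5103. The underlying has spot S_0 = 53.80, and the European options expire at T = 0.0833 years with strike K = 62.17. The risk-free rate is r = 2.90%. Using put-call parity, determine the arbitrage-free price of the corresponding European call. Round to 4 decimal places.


Answer: Call price = 0.2903

Derivation:
Put-call parity: C - P = S_0 * exp(-qT) - K * exp(-rT).
S_0 * exp(-qT) = 53.8000 * 1.00000000 = 53.80000000
K * exp(-rT) = 62.1700 * 0.99758722 = 62.01999718
C = P + S*exp(-qT) - K*exp(-rT)
C = 8.5103 + 53.80000000 - 62.01999718 = 0.2903


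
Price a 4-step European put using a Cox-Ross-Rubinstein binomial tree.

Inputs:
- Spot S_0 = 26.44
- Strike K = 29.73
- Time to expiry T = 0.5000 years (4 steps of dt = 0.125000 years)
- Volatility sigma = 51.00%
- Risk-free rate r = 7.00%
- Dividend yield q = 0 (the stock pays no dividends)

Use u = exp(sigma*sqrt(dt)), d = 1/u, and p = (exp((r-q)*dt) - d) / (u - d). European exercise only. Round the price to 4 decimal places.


Answer: Price = V(0,0) = 5.3375

Derivation:
dt = T/N = 0.125000
u = exp(sigma*sqrt(dt)) = 1.197591; d = 1/u = 0.835009
p = (exp((r-q)*dt) - d) / (u - d) = 0.479282
Discount per step: exp(-r*dt) = 0.991288
Stock lattice S(k, i) with i counting down-moves:
  k=0: S(0,0) = 26.4400
  k=1: S(1,0) = 31.6643; S(1,1) = 22.0777
  k=2: S(2,0) = 37.9209; S(2,1) = 26.4400; S(2,2) = 18.4350
  k=3: S(3,0) = 45.4137; S(3,1) = 31.6643; S(3,2) = 22.0777; S(3,3) = 15.3934
  k=4: S(4,0) = 54.3871; S(4,1) = 37.9209; S(4,2) = 26.4400; S(4,3) = 18.4350; S(4,4) = 12.8537
Terminal payoffs V(N, i) = max(K - S_T, 0):
  V(4,0) = 0.000000; V(4,1) = 0.000000; V(4,2) = 3.290000; V(4,3) = 11.294953; V(4,4) = 16.876334
Backward induction: V(k, i) = exp(-r*dt) * [p * V(k+1, i) + (1-p) * V(k+1, i+1)].
  V(3,0) = exp(-r*dt) * [p*0.000000 + (1-p)*0.000000] = 0.000000
  V(3,1) = exp(-r*dt) * [p*0.000000 + (1-p)*3.290000] = 1.698237
  V(3,2) = exp(-r*dt) * [p*3.290000 + (1-p)*11.294953] = 7.393347
  V(3,3) = exp(-r*dt) * [p*11.294953 + (1-p)*16.876334] = 14.077559
  V(2,0) = exp(-r*dt) * [p*0.000000 + (1-p)*1.698237] = 0.876599
  V(2,1) = exp(-r*dt) * [p*1.698237 + (1-p)*7.393347] = 4.623153
  V(2,2) = exp(-r*dt) * [p*7.393347 + (1-p)*14.077559] = 10.779204
  V(1,0) = exp(-r*dt) * [p*0.876599 + (1-p)*4.623153] = 2.802864
  V(1,1) = exp(-r*dt) * [p*4.623153 + (1-p)*10.779204] = 7.760517
  V(0,0) = exp(-r*dt) * [p*2.802864 + (1-p)*7.760517] = 5.337495


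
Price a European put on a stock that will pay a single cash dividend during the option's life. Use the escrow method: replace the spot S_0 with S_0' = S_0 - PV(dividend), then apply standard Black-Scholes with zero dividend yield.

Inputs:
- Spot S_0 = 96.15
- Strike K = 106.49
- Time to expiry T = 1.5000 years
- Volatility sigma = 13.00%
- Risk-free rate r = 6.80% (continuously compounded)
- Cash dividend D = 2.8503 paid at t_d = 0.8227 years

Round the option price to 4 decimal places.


PV(D) = D * exp(-r * t_d) = 2.8503 * 0.94559247 = 2.69522221
S_0' = S_0 - PV(D) = 96.1500 - 2.69522221 = 93.45477779
d1 = (ln(S_0'/K) + (r + sigma^2/2)*T) / (sigma*sqrt(T)) = -0.09985392
d2 = d1 - sigma*sqrt(T) = -0.25907075
exp(-rT) = 0.90302955
N(-d1) = 0.53976985; N(-d2) = 0.60220967
P = K * exp(-rT) * N(-d2) - S_0' * N(-d1) = 106.4900 * 0.90302955 * 0.60220967 - 93.45477779 * 0.53976985 = 7.4666

Answer: Price = 7.4666


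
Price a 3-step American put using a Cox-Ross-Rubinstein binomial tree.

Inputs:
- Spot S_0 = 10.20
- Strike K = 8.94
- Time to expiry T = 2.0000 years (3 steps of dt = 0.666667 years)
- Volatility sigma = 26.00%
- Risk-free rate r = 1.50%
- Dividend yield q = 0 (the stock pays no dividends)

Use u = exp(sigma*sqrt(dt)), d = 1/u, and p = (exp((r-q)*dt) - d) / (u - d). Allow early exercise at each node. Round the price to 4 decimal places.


dt = T/N = 0.666667
u = exp(sigma*sqrt(dt)) = 1.236505; d = 1/u = 0.808731
p = (exp((r-q)*dt) - d) / (u - d) = 0.470620
Discount per step: exp(-r*dt) = 0.990050
Stock lattice S(k, i) with i counting down-moves:
  k=0: S(0,0) = 10.2000
  k=1: S(1,0) = 12.6124; S(1,1) = 8.2491
  k=2: S(2,0) = 15.5952; S(2,1) = 10.2000; S(2,2) = 6.6713
  k=3: S(3,0) = 19.2836; S(3,1) = 12.6124; S(3,2) = 8.2491; S(3,3) = 5.3953
Terminal payoffs V(N, i) = max(K - S_T, 0):
  V(3,0) = 0.000000; V(3,1) = 0.000000; V(3,2) = 0.690945; V(3,3) = 3.544742
Backward induction: V(k, i) = exp(-r*dt) * [p * V(k+1, i) + (1-p) * V(k+1, i+1)]; then take max(V_cont, immediate exercise) for American.
  V(2,0) = exp(-r*dt) * [p*0.000000 + (1-p)*0.000000] = 0.000000; exercise = 0.000000; V(2,0) = max -> 0.000000
  V(2,1) = exp(-r*dt) * [p*0.000000 + (1-p)*0.690945] = 0.362133; exercise = 0.000000; V(2,1) = max -> 0.362133
  V(2,2) = exp(-r*dt) * [p*0.690945 + (1-p)*3.544742] = 2.179781; exercise = 2.268735; V(2,2) = max -> 2.268735
  V(1,0) = exp(-r*dt) * [p*0.000000 + (1-p)*0.362133] = 0.189798; exercise = 0.000000; V(1,0) = max -> 0.189798
  V(1,1) = exp(-r*dt) * [p*0.362133 + (1-p)*2.268735] = 1.357803; exercise = 0.690945; V(1,1) = max -> 1.357803
  V(0,0) = exp(-r*dt) * [p*0.189798 + (1-p)*1.357803] = 0.800076; exercise = 0.000000; V(0,0) = max -> 0.800076

Answer: Price = V(0,0) = 0.8001


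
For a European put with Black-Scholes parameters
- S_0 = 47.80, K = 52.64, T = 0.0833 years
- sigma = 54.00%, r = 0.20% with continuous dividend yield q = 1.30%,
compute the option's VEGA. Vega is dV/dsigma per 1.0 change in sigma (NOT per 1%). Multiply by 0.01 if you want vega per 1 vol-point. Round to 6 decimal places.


d1 = -0.5468075226; d2 = -0.7026609152
phi(d1) = 0.3435447956; exp(-qT) = 0.9989176861; exp(-rT) = 0.9998334139
Vega = S * exp(-qT) * phi(d1) * sqrt(T) = 47.8000 * 0.9989176861 * 0.3435447956 * 0.2886173938 = 4.734384

Answer: Vega = 4.734384


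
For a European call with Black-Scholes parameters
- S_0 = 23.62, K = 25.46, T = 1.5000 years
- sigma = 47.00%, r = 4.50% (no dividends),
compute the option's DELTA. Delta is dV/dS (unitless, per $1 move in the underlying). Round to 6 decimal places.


Answer: Delta = 0.608250

Derivation:
d1 = 0.2747601637; d2 = -0.3008699258
phi(d1) = 0.3841642410; exp(-qT) = 1.0000000000; exp(-rT) = 0.9347277206
N(d1) = 0.6082497474
Delta = exp(-qT) * N(d1) = 1.0000000000 * 0.6082497474 = 0.608250


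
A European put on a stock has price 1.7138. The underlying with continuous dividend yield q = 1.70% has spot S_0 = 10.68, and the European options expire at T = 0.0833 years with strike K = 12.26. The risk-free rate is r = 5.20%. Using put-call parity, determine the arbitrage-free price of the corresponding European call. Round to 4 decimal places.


Answer: Call price = 0.1717

Derivation:
Put-call parity: C - P = S_0 * exp(-qT) - K * exp(-rT).
S_0 * exp(-qT) = 10.6800 * 0.99858490 = 10.66488676
K * exp(-rT) = 12.2600 * 0.99567777 = 12.20700943
C = P + S*exp(-qT) - K*exp(-rT)
C = 1.7138 + 10.66488676 - 12.20700943 = 0.1717


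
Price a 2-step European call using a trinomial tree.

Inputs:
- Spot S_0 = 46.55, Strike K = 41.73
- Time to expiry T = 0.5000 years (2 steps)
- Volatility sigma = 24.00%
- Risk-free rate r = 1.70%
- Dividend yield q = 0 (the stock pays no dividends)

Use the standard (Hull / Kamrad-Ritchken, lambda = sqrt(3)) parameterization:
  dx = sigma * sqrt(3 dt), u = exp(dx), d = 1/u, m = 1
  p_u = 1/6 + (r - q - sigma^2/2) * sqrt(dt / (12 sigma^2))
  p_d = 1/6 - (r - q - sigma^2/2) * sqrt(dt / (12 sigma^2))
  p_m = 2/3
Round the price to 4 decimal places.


dt = T/N = 0.250000; dx = sigma*sqrt(3*dt) = 0.207846
u = exp(dx) = 1.231024; d = 1/u = 0.812332
p_u = 0.159570, p_m = 0.666667, p_d = 0.173763
Discount per step: exp(-r*dt) = 0.995759
Stock lattice S(k, j) with j the centered position index:
  k=0: S(0,+0) = 46.5500
  k=1: S(1,-1) = 37.8141; S(1,+0) = 46.5500; S(1,+1) = 57.3042
  k=2: S(2,-2) = 30.7176; S(2,-1) = 37.8141; S(2,+0) = 46.5500; S(2,+1) = 57.3042; S(2,+2) = 70.5428
Terminal payoffs V(N, j) = max(S_T - K, 0):
  V(2,-2) = 0.000000; V(2,-1) = 0.000000; V(2,+0) = 4.820000; V(2,+1) = 15.574153; V(2,+2) = 28.812770
Backward induction: V(k, j) = exp(-r*dt) * [p_u * V(k+1, j+1) + p_m * V(k+1, j) + p_d * V(k+1, j-1)]
  V(1,-1) = exp(-r*dt) * [p_u*4.820000 + p_m*0.000000 + p_d*0.000000] = 0.765866
  V(1,+0) = exp(-r*dt) * [p_u*15.574153 + p_m*4.820000 + p_d*0.000000] = 5.674335
  V(1,+1) = exp(-r*dt) * [p_u*28.812770 + p_m*15.574153 + p_d*4.820000] = 15.750880
  V(0,+0) = exp(-r*dt) * [p_u*15.750880 + p_m*5.674335 + p_d*0.765866] = 6.402071

Answer: Price = V(0,0) = 6.4021
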